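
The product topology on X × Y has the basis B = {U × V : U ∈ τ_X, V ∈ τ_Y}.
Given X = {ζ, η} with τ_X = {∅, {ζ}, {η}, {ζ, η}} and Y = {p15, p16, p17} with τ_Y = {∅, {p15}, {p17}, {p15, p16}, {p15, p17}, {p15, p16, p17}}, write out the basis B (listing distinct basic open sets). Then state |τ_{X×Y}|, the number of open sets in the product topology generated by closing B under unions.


Basis B = {∅ × ∅, {ζ} × {p15}, {ζ} × {p17}, {η} × {p15}, {η} × {p17}, {ζ} × {p15, p16}, {ζ} × {p15, p17}, {ζ, η} × {p15}, {ζ, η} × {p17}, {η} × {p15, p16}, {η} × {p15, p17}, {ζ} × {p15, p16, p17}, {η} × {p15, p16, p17}, {ζ, η} × {p15, p16}, {ζ, η} × {p15, p17}, {ζ, η} × {p15, p16, p17}}; |τ_{X×Y}| = 36.

Enumerate products U × V with U ∈ τ_X, V ∈ τ_Y (deduplicated):
  ∅ × ∅ = {} (∅)
  {ζ} × {p15} = {(ζ,p15)}
  {ζ} × {p17} = {(ζ,p17)}
  {η} × {p15} = {(η,p15)}
  {η} × {p17} = {(η,p17)}
  {ζ} × {p15, p16} = {(ζ,p15), (ζ,p16)}
  {ζ} × {p15, p17} = {(ζ,p15), (ζ,p17)}
  {ζ, η} × {p15} = {(ζ,p15), (η,p15)}
  {ζ, η} × {p17} = {(ζ,p17), (η,p17)}
  {η} × {p15, p16} = {(η,p15), (η,p16)}
  {η} × {p15, p17} = {(η,p15), (η,p17)}
  {ζ} × {p15, p16, p17} = {(ζ,p15), (ζ,p16), (ζ,p17)}
  {η} × {p15, p16, p17} = {(η,p15), (η,p16), (η,p17)}
  {ζ, η} × {p15, p16} = {(ζ,p15), (ζ,p16), (η,p15), (η,p16)}
  {ζ, η} × {p15, p17} = {(ζ,p15), (ζ,p17), (η,p15), (η,p17)}
  {ζ, η} × {p15, p16, p17} = {(ζ,p15), (ζ,p16), (ζ,p17), (η,p15), (η,p16), (η,p17)}
These 16 distinct sets form the basis B.
Close under arbitrary unions to get τ_{X×Y}; counting gives |τ_{X×Y}| = 36.


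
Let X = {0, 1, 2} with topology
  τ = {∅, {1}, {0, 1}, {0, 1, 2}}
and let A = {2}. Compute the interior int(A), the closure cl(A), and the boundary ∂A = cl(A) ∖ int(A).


int(A) = ∅, cl(A) = {2}, ∂A = {2}.

Closed sets in (X, τ) are complements of opens:
  closed(X, τ) = {∅, {2}, {0, 2}, {0, 1, 2}}.
int(A) = ⋃ {U ∈ τ : U ⊆ A}. Opens contained in A: ∅.
Taking the union of these: int(A) = ∅.
cl(A) = ⋂ {C closed : A ⊆ C}. Closed sets containing A: {2}, {0, 2}, {0, 1, 2}.
Intersecting these: cl(A) = {2}.
∂A = cl(A) ∖ int(A) = {2} ∖ ∅ = {2}.


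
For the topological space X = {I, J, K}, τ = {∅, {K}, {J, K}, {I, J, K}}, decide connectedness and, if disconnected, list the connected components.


(X, τ) is connected.

Find clopen sets (U ∈ τ with X ∖ U ∈ τ):
  U = ∅, X ∖ U = {I, J, K} — both open, so U is clopen.
  U = {I, J, K}, X ∖ U = ∅ — both open, so U is clopen.
Only trivial clopens (∅ and X) exist, so (X, τ) is connected.
Compute connected components by grouping points that agree on all clopens:
  component: {I, J, K}


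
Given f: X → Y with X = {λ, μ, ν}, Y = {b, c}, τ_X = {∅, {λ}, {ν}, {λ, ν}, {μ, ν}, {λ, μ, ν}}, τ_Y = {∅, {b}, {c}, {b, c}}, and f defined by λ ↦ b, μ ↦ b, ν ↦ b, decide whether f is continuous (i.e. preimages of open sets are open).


f IS continuous.

Compute f^{-1}(U) for each U ∈ τ_Y:
  U = ∅: f^{-1}(U) = ∅ ∈ τ_X ✓.
  U = {b}: f^{-1}(U) = {λ, μ, ν} ∈ τ_X ✓.
  U = {c}: f^{-1}(U) = ∅ ∈ τ_X ✓.
  U = {b, c}: f^{-1}(U) = {λ, μ, ν} ∈ τ_X ✓.
Every preimage lies in τ_X, so f IS continuous.


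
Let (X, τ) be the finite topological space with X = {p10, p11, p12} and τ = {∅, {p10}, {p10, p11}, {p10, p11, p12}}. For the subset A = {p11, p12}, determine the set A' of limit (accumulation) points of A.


A' = {p12}

For each x ∈ X, list the open sets U ∈ τ with x ∈ U, then check whether U ∩ (A ∖ {x}) ≠ ∅ for every such U.
  x = p10: open {p10} ∋ x has {p10} ∩ (A ∖ {p10}) = ∅, so x is NOT a limit point.
  x = p11: open {p10, p11} ∋ x has {p10, p11} ∩ (A ∖ {p11}) = ∅, so x is NOT a limit point.
  x = p12: opens ∋ x are {p10, p11, p12}; each meets A ∖ {p12}, so x IS a limit point.
Collecting: A' = {p12}.


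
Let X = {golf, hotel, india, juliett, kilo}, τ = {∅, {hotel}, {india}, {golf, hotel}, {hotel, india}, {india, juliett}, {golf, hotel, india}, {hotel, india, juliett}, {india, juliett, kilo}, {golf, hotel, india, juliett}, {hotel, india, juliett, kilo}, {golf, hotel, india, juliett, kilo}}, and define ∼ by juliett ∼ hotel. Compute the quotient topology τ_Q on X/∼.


X/∼ = {[golf], [hotel=juliett], [india], [kilo]}; |τ_Q| = 6.

Equivalence classes: [golf], [hotel=juliett], [india], [kilo].
Quotient map π: X → X/∼ sends golf ↦ [golf], hotel ↦ [hotel=juliett], india ↦ [india], juliett ↦ [hotel=juliett], kilo ↦ [kilo].
For each subset V ⊆ X/∼, compute π^{-1}(V) ⊆ X and check whether π^{-1}(V) ∈ τ. V is open in τ_Q iff π^{-1}(V) ∈ τ.
  V = {}: π^{-1}(V) = ∅ ∈ τ ✓.
  V = {[golf]}: π^{-1}(V) = {golf} ∉ τ ✗.
  V = {[hotel=juliett]}: π^{-1}(V) = {hotel, juliett} ∉ τ ✗.
  V = {[golf], [hotel=juliett]}: π^{-1}(V) = {golf, hotel, juliett} ∉ τ ✗.
  V = {[india]}: π^{-1}(V) = {india} ∈ τ ✓.
  V = {[golf], [india]}: π^{-1}(V) = {golf, india} ∉ τ ✗.
  V = {[hotel=juliett], [india]}: π^{-1}(V) = {hotel, india, juliett} ∈ τ ✓.
  V = {[golf], [hotel=juliett], [india]}: π^{-1}(V) = {golf, hotel, india, juliett} ∈ τ ✓.
  V = {[kilo]}: π^{-1}(V) = {kilo} ∉ τ ✗.
  V = {[golf], [kilo]}: π^{-1}(V) = {golf, kilo} ∉ τ ✗.
  V = {[hotel=juliett], [kilo]}: π^{-1}(V) = {hotel, juliett, kilo} ∉ τ ✗.
  V = {[golf], [hotel=juliett], [kilo]}: π^{-1}(V) = {golf, hotel, juliett, kilo} ∉ τ ✗.
  V = {[india], [kilo]}: π^{-1}(V) = {india, kilo} ∉ τ ✗.
  V = {[golf], [india], [kilo]}: π^{-1}(V) = {golf, india, kilo} ∉ τ ✗.
  V = {[hotel=juliett], [india], [kilo]}: π^{-1}(V) = {hotel, india, juliett, kilo} ∈ τ ✓.
  V = {[golf], [hotel=juliett], [india], [kilo]}: π^{-1}(V) = {golf, hotel, india, juliett, kilo} ∈ τ ✓.
Open sets in the quotient: τ_Q = {{}, {[india]}, {[hotel=juliett], [india]}, {[golf], [hotel=juliett], [india]}, {[hotel=juliett], [india], [kilo]}, {[golf], [hotel=juliett], [india], [kilo]}} (6 elements).


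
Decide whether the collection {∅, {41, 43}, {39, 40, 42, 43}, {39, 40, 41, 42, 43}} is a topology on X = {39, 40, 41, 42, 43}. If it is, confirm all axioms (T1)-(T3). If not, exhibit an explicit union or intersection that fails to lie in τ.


τ is NOT a topology on X.

Axiom (T1): ∅ ∈ τ? Yes; X ∈ τ? Yes.
Axiom (T2/T3): check pairwise unions and intersections of members of τ.
Counterexample for (T3): {41, 43} ∩ {39, 40, 42, 43} = {43} ∉ τ. Therefore τ is NOT a topology.


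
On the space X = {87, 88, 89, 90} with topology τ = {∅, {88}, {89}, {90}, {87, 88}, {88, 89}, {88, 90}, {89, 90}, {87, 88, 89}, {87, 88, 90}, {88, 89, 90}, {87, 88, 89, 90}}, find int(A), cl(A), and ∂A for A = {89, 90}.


int(A) = {89, 90}, cl(A) = {89, 90}, ∂A = ∅.

Closed sets in (X, τ) are complements of opens:
  closed(X, τ) = {∅, {87}, {89}, {90}, {87, 88}, {87, 89}, {87, 90}, {89, 90}, {87, 88, 89}, {87, 88, 90}, {87, 89, 90}, {87, 88, 89, 90}}.
int(A) = ⋃ {U ∈ τ : U ⊆ A}. Opens contained in A: ∅, {89}, {90}, {89, 90}.
Taking the union of these: int(A) = {89, 90}.
cl(A) = ⋂ {C closed : A ⊆ C}. Closed sets containing A: {89, 90}, {87, 89, 90}, {87, 88, 89, 90}.
Intersecting these: cl(A) = {89, 90}.
∂A = cl(A) ∖ int(A) = {89, 90} ∖ {89, 90} = ∅.


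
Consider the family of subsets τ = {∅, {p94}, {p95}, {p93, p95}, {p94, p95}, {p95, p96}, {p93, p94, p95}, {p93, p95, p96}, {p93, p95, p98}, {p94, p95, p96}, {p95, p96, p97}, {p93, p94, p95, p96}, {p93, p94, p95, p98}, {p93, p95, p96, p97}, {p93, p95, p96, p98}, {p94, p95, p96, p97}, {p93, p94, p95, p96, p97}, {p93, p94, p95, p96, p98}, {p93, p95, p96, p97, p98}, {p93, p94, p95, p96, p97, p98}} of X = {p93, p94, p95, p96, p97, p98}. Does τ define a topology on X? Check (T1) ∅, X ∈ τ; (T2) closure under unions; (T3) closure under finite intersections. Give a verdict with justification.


τ IS a topology on X.

Axiom (T1): ∅ ∈ τ? Yes; X ∈ τ? Yes.
Axiom (T2/T3): check pairwise unions and intersections of members of τ.
All pairwise intersections and unions checked — each lies in τ. Therefore τ satisfies (T1), (T2), (T3): it IS a topology on X.


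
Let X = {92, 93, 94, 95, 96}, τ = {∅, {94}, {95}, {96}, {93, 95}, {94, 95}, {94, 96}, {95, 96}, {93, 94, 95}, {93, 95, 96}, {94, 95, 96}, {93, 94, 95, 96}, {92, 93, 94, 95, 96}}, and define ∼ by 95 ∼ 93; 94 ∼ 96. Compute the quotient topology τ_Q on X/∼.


X/∼ = {[92], [93=95], [94=96]}; |τ_Q| = 5.

Equivalence classes: [92], [93=95], [94=96].
Quotient map π: X → X/∼ sends 92 ↦ [92], 93 ↦ [93=95], 94 ↦ [94=96], 95 ↦ [93=95], 96 ↦ [94=96].
For each subset V ⊆ X/∼, compute π^{-1}(V) ⊆ X and check whether π^{-1}(V) ∈ τ. V is open in τ_Q iff π^{-1}(V) ∈ τ.
  V = {}: π^{-1}(V) = ∅ ∈ τ ✓.
  V = {[92]}: π^{-1}(V) = {92} ∉ τ ✗.
  V = {[93=95]}: π^{-1}(V) = {93, 95} ∈ τ ✓.
  V = {[92], [93=95]}: π^{-1}(V) = {92, 93, 95} ∉ τ ✗.
  V = {[94=96]}: π^{-1}(V) = {94, 96} ∈ τ ✓.
  V = {[92], [94=96]}: π^{-1}(V) = {92, 94, 96} ∉ τ ✗.
  V = {[93=95], [94=96]}: π^{-1}(V) = {93, 94, 95, 96} ∈ τ ✓.
  V = {[92], [93=95], [94=96]}: π^{-1}(V) = {92, 93, 94, 95, 96} ∈ τ ✓.
Open sets in the quotient: τ_Q = {{}, {[93=95]}, {[94=96]}, {[93=95], [94=96]}, {[92], [93=95], [94=96]}} (5 elements).


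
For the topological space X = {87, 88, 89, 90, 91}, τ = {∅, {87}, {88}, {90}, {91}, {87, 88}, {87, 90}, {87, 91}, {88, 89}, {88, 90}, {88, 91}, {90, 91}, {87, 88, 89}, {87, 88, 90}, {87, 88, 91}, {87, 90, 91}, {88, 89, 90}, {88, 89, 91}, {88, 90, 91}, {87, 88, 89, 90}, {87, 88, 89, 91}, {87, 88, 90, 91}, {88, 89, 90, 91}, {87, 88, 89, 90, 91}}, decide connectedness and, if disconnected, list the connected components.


(X, τ) is disconnected; components = [{87}, {90}, {91}, {88, 89}].

Find clopen sets (U ∈ τ with X ∖ U ∈ τ):
  U = ∅, X ∖ U = {87, 88, 89, 90, 91} — both open, so U is clopen.
  U = {87}, X ∖ U = {88, 89, 90, 91} — both open, so U is clopen.
  U = {90}, X ∖ U = {87, 88, 89, 91} — both open, so U is clopen.
  U = {91}, X ∖ U = {87, 88, 89, 90} — both open, so U is clopen.
  U = {87, 90}, X ∖ U = {88, 89, 91} — both open, so U is clopen.
  U = {87, 91}, X ∖ U = {88, 89, 90} — both open, so U is clopen.
  U = {88, 89}, X ∖ U = {87, 90, 91} — both open, so U is clopen.
  U = {90, 91}, X ∖ U = {87, 88, 89} — both open, so U is clopen.
  U = {87, 88, 89}, X ∖ U = {90, 91} — both open, so U is clopen.
  U = {87, 90, 91}, X ∖ U = {88, 89} — both open, so U is clopen.
  U = {88, 89, 90}, X ∖ U = {87, 91} — both open, so U is clopen.
  U = {88, 89, 91}, X ∖ U = {87, 90} — both open, so U is clopen.
  U = {87, 88, 89, 90}, X ∖ U = {91} — both open, so U is clopen.
  U = {87, 88, 89, 91}, X ∖ U = {90} — both open, so U is clopen.
  U = {88, 89, 90, 91}, X ∖ U = {87} — both open, so U is clopen.
  U = {87, 88, 89, 90, 91}, X ∖ U = ∅ — both open, so U is clopen.
Nontrivial clopen(s) exist: e.g. {91}. So (X, τ) is disconnected.
Compute connected components by grouping points that agree on all clopens:
  component: {87}
  component: {90}
  component: {91}
  component: {88, 89}


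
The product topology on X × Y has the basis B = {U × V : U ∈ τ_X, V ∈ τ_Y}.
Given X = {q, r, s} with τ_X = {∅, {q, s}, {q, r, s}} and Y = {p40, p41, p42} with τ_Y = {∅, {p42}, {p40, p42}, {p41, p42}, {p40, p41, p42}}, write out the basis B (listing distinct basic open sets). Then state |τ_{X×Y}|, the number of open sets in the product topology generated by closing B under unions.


Basis B = {∅ × ∅, {q, s} × {p42}, {q, r, s} × {p42}, {q, s} × {p40, p42}, {q, s} × {p41, p42}, {q, s} × {p40, p41, p42}, {q, r, s} × {p40, p42}, {q, r, s} × {p41, p42}, {q, r, s} × {p40, p41, p42}}; |τ_{X×Y}| = 14.

Enumerate products U × V with U ∈ τ_X, V ∈ τ_Y (deduplicated):
  ∅ × ∅ = {} (∅)
  {q, s} × {p42} = {(q,p42), (s,p42)}
  {q, r, s} × {p42} = {(q,p42), (r,p42), (s,p42)}
  {q, s} × {p40, p42} = {(q,p40), (q,p42), (s,p40), (s,p42)}
  {q, s} × {p41, p42} = {(q,p41), (q,p42), (s,p41), (s,p42)}
  {q, s} × {p40, p41, p42} = {(q,p40), (q,p41), (q,p42), (s,p40), (s,p41), (s,p42)}
  {q, r, s} × {p40, p42} = {(q,p40), (q,p42), (r,p40), (r,p42), (s,p40), (s,p42)}
  {q, r, s} × {p41, p42} = {(q,p41), (q,p42), (r,p41), (r,p42), (s,p41), (s,p42)}
  {q, r, s} × {p40, p41, p42} = {(q,p40), (q,p41), (q,p42), (r,p40), (r,p41), (r,p42), (s,p40), (s,p41), (s,p42)}
These 9 distinct sets form the basis B.
Close under arbitrary unions to get τ_{X×Y}; counting gives |τ_{X×Y}| = 14.


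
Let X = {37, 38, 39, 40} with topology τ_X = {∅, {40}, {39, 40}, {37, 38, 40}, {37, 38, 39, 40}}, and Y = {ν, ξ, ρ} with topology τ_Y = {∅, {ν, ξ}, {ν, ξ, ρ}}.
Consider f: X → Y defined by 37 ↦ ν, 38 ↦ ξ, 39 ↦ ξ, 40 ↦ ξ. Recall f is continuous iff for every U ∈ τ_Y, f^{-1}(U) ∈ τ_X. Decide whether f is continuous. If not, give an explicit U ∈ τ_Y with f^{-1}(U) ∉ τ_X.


f IS continuous.

Compute f^{-1}(U) for each U ∈ τ_Y:
  U = ∅: f^{-1}(U) = ∅ ∈ τ_X ✓.
  U = {ν, ξ}: f^{-1}(U) = {37, 38, 39, 40} ∈ τ_X ✓.
  U = {ν, ξ, ρ}: f^{-1}(U) = {37, 38, 39, 40} ∈ τ_X ✓.
Every preimage lies in τ_X, so f IS continuous.


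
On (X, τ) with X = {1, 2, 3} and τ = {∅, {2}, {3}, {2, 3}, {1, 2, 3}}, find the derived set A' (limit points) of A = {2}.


A' = {1}

For each x ∈ X, list the open sets U ∈ τ with x ∈ U, then check whether U ∩ (A ∖ {x}) ≠ ∅ for every such U.
  x = 1: opens ∋ x are {1, 2, 3}; each meets A ∖ {1}, so x IS a limit point.
  x = 2: open {2} ∋ x has {2} ∩ (A ∖ {2}) = ∅, so x is NOT a limit point.
  x = 3: open {3} ∋ x has {3} ∩ (A ∖ {3}) = ∅, so x is NOT a limit point.
Collecting: A' = {1}.


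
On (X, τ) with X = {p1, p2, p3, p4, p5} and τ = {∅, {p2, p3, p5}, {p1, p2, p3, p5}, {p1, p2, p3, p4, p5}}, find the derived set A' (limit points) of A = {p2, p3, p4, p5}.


A' = {p1, p2, p3, p4, p5}

For each x ∈ X, list the open sets U ∈ τ with x ∈ U, then check whether U ∩ (A ∖ {x}) ≠ ∅ for every such U.
  x = p1: opens ∋ x are {p1, p2, p3, p5}, {p1, p2, p3, p4, p5}; each meets A ∖ {p1}, so x IS a limit point.
  x = p2: opens ∋ x are {p2, p3, p5}, {p1, p2, p3, p5}, {p1, p2, p3, p4, p5}; each meets A ∖ {p2}, so x IS a limit point.
  x = p3: opens ∋ x are {p2, p3, p5}, {p1, p2, p3, p5}, {p1, p2, p3, p4, p5}; each meets A ∖ {p3}, so x IS a limit point.
  x = p4: opens ∋ x are {p1, p2, p3, p4, p5}; each meets A ∖ {p4}, so x IS a limit point.
  x = p5: opens ∋ x are {p2, p3, p5}, {p1, p2, p3, p5}, {p1, p2, p3, p4, p5}; each meets A ∖ {p5}, so x IS a limit point.
Collecting: A' = {p1, p2, p3, p4, p5}.


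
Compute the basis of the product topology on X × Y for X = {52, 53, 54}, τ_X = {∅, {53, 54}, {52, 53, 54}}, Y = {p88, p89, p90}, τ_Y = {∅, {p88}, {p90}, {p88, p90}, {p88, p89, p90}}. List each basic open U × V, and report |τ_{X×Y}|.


Basis B = {∅ × ∅, {53, 54} × {p88}, {53, 54} × {p90}, {52, 53, 54} × {p88}, {52, 53, 54} × {p90}, {53, 54} × {p88, p90}, {52, 53, 54} × {p88, p90}, {53, 54} × {p88, p89, p90}, {52, 53, 54} × {p88, p89, p90}}; |τ_{X×Y}| = 14.

Enumerate products U × V with U ∈ τ_X, V ∈ τ_Y (deduplicated):
  ∅ × ∅ = {} (∅)
  {53, 54} × {p88} = {(53,p88), (54,p88)}
  {53, 54} × {p90} = {(53,p90), (54,p90)}
  {52, 53, 54} × {p88} = {(52,p88), (53,p88), (54,p88)}
  {52, 53, 54} × {p90} = {(52,p90), (53,p90), (54,p90)}
  {53, 54} × {p88, p90} = {(53,p88), (53,p90), (54,p88), (54,p90)}
  {52, 53, 54} × {p88, p90} = {(52,p88), (52,p90), (53,p88), (53,p90), (54,p88), (54,p90)}
  {53, 54} × {p88, p89, p90} = {(53,p88), (53,p89), (53,p90), (54,p88), (54,p89), (54,p90)}
  {52, 53, 54} × {p88, p89, p90} = {(52,p88), (52,p89), (52,p90), (53,p88), (53,p89), (53,p90), (54,p88), (54,p89), (54,p90)}
These 9 distinct sets form the basis B.
Close under arbitrary unions to get τ_{X×Y}; counting gives |τ_{X×Y}| = 14.


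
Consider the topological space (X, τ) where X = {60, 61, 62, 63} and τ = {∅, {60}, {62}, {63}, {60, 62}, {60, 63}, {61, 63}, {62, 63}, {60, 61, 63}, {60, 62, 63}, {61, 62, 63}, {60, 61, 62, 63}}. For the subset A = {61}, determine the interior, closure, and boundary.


int(A) = ∅, cl(A) = {61}, ∂A = {61}.

Closed sets in (X, τ) are complements of opens:
  closed(X, τ) = {∅, {60}, {61}, {62}, {60, 61}, {60, 62}, {61, 62}, {61, 63}, {60, 61, 62}, {60, 61, 63}, {61, 62, 63}, {60, 61, 62, 63}}.
int(A) = ⋃ {U ∈ τ : U ⊆ A}. Opens contained in A: ∅.
Taking the union of these: int(A) = ∅.
cl(A) = ⋂ {C closed : A ⊆ C}. Closed sets containing A: {61}, {60, 61}, {61, 62}, {61, 63}, {60, 61, 62}, {60, 61, 63}, {61, 62, 63}, {60, 61, 62, 63}.
Intersecting these: cl(A) = {61}.
∂A = cl(A) ∖ int(A) = {61} ∖ ∅ = {61}.


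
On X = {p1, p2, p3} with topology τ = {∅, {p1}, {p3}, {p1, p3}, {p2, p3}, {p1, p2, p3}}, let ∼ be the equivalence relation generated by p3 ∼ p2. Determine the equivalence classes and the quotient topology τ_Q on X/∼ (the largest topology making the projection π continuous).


X/∼ = {[p1], [p2=p3]}; |τ_Q| = 4.

Equivalence classes: [p1], [p2=p3].
Quotient map π: X → X/∼ sends p1 ↦ [p1], p2 ↦ [p2=p3], p3 ↦ [p2=p3].
For each subset V ⊆ X/∼, compute π^{-1}(V) ⊆ X and check whether π^{-1}(V) ∈ τ. V is open in τ_Q iff π^{-1}(V) ∈ τ.
  V = {}: π^{-1}(V) = ∅ ∈ τ ✓.
  V = {[p1]}: π^{-1}(V) = {p1} ∈ τ ✓.
  V = {[p2=p3]}: π^{-1}(V) = {p2, p3} ∈ τ ✓.
  V = {[p1], [p2=p3]}: π^{-1}(V) = {p1, p2, p3} ∈ τ ✓.
Open sets in the quotient: τ_Q = {{}, {[p1]}, {[p2=p3]}, {[p1], [p2=p3]}} (4 elements).


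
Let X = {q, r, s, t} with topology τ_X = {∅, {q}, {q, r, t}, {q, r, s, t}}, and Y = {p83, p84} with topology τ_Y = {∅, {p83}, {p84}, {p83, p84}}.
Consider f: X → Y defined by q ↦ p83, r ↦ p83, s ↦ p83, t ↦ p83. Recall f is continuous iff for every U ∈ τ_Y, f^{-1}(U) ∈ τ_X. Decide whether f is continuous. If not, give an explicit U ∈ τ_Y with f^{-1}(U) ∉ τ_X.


f IS continuous.

Compute f^{-1}(U) for each U ∈ τ_Y:
  U = ∅: f^{-1}(U) = ∅ ∈ τ_X ✓.
  U = {p83}: f^{-1}(U) = {q, r, s, t} ∈ τ_X ✓.
  U = {p84}: f^{-1}(U) = ∅ ∈ τ_X ✓.
  U = {p83, p84}: f^{-1}(U) = {q, r, s, t} ∈ τ_X ✓.
Every preimage lies in τ_X, so f IS continuous.


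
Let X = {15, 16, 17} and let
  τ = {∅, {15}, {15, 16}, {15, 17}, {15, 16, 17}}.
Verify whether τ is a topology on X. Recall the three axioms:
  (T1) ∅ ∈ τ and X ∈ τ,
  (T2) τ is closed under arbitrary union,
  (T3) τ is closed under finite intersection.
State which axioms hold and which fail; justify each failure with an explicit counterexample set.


τ IS a topology on X.

Axiom (T1): ∅ ∈ τ? Yes; X ∈ τ? Yes.
Axiom (T2/T3): check pairwise unions and intersections of members of τ.
All pairwise intersections and unions checked — each lies in τ. Therefore τ satisfies (T1), (T2), (T3): it IS a topology on X.


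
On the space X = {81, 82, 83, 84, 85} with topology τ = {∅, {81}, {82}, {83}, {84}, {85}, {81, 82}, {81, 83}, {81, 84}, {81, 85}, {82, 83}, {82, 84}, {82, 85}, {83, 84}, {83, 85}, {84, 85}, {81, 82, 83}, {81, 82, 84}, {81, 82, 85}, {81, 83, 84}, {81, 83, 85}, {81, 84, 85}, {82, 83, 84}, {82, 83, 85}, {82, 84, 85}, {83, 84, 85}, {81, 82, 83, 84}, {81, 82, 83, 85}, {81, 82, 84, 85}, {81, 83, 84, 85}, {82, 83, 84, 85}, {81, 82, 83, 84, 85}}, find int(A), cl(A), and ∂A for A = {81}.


int(A) = {81}, cl(A) = {81}, ∂A = ∅.

Closed sets in (X, τ) are complements of opens:
  closed(X, τ) = {∅, {81}, {82}, {83}, {84}, {85}, {81, 82}, {81, 83}, {81, 84}, {81, 85}, {82, 83}, {82, 84}, {82, 85}, {83, 84}, {83, 85}, {84, 85}, {81, 82, 83}, {81, 82, 84}, {81, 82, 85}, {81, 83, 84}, {81, 83, 85}, {81, 84, 85}, {82, 83, 84}, {82, 83, 85}, {82, 84, 85}, {83, 84, 85}, {81, 82, 83, 84}, {81, 82, 83, 85}, {81, 82, 84, 85}, {81, 83, 84, 85}, {82, 83, 84, 85}, {81, 82, 83, 84, 85}}.
int(A) = ⋃ {U ∈ τ : U ⊆ A}. Opens contained in A: ∅, {81}.
Taking the union of these: int(A) = {81}.
cl(A) = ⋂ {C closed : A ⊆ C}. Closed sets containing A: {81}, {81, 82}, {81, 83}, {81, 84}, {81, 85}, {81, 82, 83}, {81, 82, 84}, {81, 82, 85}, {81, 83, 84}, {81, 83, 85}, {81, 84, 85}, {81, 82, 83, 84}, {81, 82, 83, 85}, {81, 82, 84, 85}, {81, 83, 84, 85}, {81, 82, 83, 84, 85}.
Intersecting these: cl(A) = {81}.
∂A = cl(A) ∖ int(A) = {81} ∖ {81} = ∅.


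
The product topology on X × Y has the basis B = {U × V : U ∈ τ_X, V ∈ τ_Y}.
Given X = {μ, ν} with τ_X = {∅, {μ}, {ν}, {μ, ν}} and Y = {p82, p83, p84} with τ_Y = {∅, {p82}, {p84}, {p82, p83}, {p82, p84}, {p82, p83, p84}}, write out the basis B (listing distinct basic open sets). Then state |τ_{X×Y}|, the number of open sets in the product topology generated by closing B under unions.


Basis B = {∅ × ∅, {μ} × {p82}, {μ} × {p84}, {ν} × {p82}, {ν} × {p84}, {μ} × {p82, p83}, {μ} × {p82, p84}, {μ, ν} × {p82}, {μ, ν} × {p84}, {ν} × {p82, p83}, {ν} × {p82, p84}, {μ} × {p82, p83, p84}, {ν} × {p82, p83, p84}, {μ, ν} × {p82, p83}, {μ, ν} × {p82, p84}, {μ, ν} × {p82, p83, p84}}; |τ_{X×Y}| = 36.

Enumerate products U × V with U ∈ τ_X, V ∈ τ_Y (deduplicated):
  ∅ × ∅ = {} (∅)
  {μ} × {p82} = {(μ,p82)}
  {μ} × {p84} = {(μ,p84)}
  {ν} × {p82} = {(ν,p82)}
  {ν} × {p84} = {(ν,p84)}
  {μ} × {p82, p83} = {(μ,p82), (μ,p83)}
  {μ} × {p82, p84} = {(μ,p82), (μ,p84)}
  {μ, ν} × {p82} = {(μ,p82), (ν,p82)}
  {μ, ν} × {p84} = {(μ,p84), (ν,p84)}
  {ν} × {p82, p83} = {(ν,p82), (ν,p83)}
  {ν} × {p82, p84} = {(ν,p82), (ν,p84)}
  {μ} × {p82, p83, p84} = {(μ,p82), (μ,p83), (μ,p84)}
  {ν} × {p82, p83, p84} = {(ν,p82), (ν,p83), (ν,p84)}
  {μ, ν} × {p82, p83} = {(μ,p82), (μ,p83), (ν,p82), (ν,p83)}
  {μ, ν} × {p82, p84} = {(μ,p82), (μ,p84), (ν,p82), (ν,p84)}
  {μ, ν} × {p82, p83, p84} = {(μ,p82), (μ,p83), (μ,p84), (ν,p82), (ν,p83), (ν,p84)}
These 16 distinct sets form the basis B.
Close under arbitrary unions to get τ_{X×Y}; counting gives |τ_{X×Y}| = 36.


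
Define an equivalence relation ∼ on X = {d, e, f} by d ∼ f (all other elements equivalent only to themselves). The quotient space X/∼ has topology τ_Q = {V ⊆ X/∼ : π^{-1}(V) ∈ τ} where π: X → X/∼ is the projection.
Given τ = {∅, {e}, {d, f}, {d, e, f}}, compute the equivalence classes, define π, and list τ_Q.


X/∼ = {[d=f], [e]}; |τ_Q| = 4.

Equivalence classes: [d=f], [e].
Quotient map π: X → X/∼ sends d ↦ [d=f], e ↦ [e], f ↦ [d=f].
For each subset V ⊆ X/∼, compute π^{-1}(V) ⊆ X and check whether π^{-1}(V) ∈ τ. V is open in τ_Q iff π^{-1}(V) ∈ τ.
  V = {}: π^{-1}(V) = ∅ ∈ τ ✓.
  V = {[d=f]}: π^{-1}(V) = {d, f} ∈ τ ✓.
  V = {[e]}: π^{-1}(V) = {e} ∈ τ ✓.
  V = {[d=f], [e]}: π^{-1}(V) = {d, e, f} ∈ τ ✓.
Open sets in the quotient: τ_Q = {{}, {[d=f]}, {[e]}, {[d=f], [e]}} (4 elements).


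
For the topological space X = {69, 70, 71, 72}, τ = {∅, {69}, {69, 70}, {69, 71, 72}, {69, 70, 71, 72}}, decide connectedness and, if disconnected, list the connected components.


(X, τ) is connected.

Find clopen sets (U ∈ τ with X ∖ U ∈ τ):
  U = ∅, X ∖ U = {69, 70, 71, 72} — both open, so U is clopen.
  U = {69, 70, 71, 72}, X ∖ U = ∅ — both open, so U is clopen.
Only trivial clopens (∅ and X) exist, so (X, τ) is connected.
Compute connected components by grouping points that agree on all clopens:
  component: {69, 70, 71, 72}


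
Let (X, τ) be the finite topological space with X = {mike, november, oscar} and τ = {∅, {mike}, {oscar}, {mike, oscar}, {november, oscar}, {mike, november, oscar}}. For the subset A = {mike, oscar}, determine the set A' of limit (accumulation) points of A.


A' = {november}

For each x ∈ X, list the open sets U ∈ τ with x ∈ U, then check whether U ∩ (A ∖ {x}) ≠ ∅ for every such U.
  x = mike: open {mike} ∋ x has {mike} ∩ (A ∖ {mike}) = ∅, so x is NOT a limit point.
  x = november: opens ∋ x are {november, oscar}, {mike, november, oscar}; each meets A ∖ {november}, so x IS a limit point.
  x = oscar: open {oscar} ∋ x has {oscar} ∩ (A ∖ {oscar}) = ∅, so x is NOT a limit point.
Collecting: A' = {november}.


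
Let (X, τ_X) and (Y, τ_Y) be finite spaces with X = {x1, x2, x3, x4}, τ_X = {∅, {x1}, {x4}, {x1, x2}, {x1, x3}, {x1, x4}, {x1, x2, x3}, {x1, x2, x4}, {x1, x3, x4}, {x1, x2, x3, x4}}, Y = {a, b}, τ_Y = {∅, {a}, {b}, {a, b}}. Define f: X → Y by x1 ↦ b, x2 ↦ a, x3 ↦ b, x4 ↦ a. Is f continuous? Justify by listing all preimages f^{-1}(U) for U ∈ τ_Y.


f is NOT continuous.

Compute f^{-1}(U) for each U ∈ τ_Y:
  U = ∅: f^{-1}(U) = ∅ ∈ τ_X ✓.
  U = {a}: f^{-1}(U) = {x2, x4} ∉ τ_X ✗.
  U = {b}: f^{-1}(U) = {x1, x3} ∈ τ_X ✓.
  U = {a, b}: f^{-1}(U) = {x1, x2, x3, x4} ∈ τ_X ✓.
Found U = {a} with f^{-1}(U) = {x2, x4} not in τ_X. Therefore f is NOT continuous.


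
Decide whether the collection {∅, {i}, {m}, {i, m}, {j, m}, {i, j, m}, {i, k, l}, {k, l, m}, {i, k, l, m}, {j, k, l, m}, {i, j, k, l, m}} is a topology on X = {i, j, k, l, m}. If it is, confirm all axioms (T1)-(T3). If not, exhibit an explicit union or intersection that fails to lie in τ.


τ is NOT a topology on X.

Axiom (T1): ∅ ∈ τ? Yes; X ∈ τ? Yes.
Axiom (T2/T3): check pairwise unions and intersections of members of τ.
Counterexample for (T3): {i, k, l} ∩ {k, l, m} = {k, l} ∉ τ. Therefore τ is NOT a topology.


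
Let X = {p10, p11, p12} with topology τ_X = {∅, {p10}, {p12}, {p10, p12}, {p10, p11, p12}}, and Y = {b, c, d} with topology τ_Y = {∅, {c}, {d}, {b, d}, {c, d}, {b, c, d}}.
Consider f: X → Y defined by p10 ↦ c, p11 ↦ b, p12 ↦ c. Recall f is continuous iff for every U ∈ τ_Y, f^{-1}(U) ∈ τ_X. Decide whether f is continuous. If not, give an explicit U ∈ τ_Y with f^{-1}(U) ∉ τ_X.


f is NOT continuous.

Compute f^{-1}(U) for each U ∈ τ_Y:
  U = ∅: f^{-1}(U) = ∅ ∈ τ_X ✓.
  U = {c}: f^{-1}(U) = {p10, p12} ∈ τ_X ✓.
  U = {d}: f^{-1}(U) = ∅ ∈ τ_X ✓.
  U = {b, d}: f^{-1}(U) = {p11} ∉ τ_X ✗.
  U = {c, d}: f^{-1}(U) = {p10, p12} ∈ τ_X ✓.
  U = {b, c, d}: f^{-1}(U) = {p10, p11, p12} ∈ τ_X ✓.
Found U = {b, d} with f^{-1}(U) = {p11} not in τ_X. Therefore f is NOT continuous.


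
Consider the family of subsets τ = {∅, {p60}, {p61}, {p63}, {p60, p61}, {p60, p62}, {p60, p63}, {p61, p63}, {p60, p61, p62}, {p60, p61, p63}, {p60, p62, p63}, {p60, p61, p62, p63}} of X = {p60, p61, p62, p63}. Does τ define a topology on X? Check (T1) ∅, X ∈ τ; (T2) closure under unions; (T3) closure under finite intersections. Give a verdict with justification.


τ IS a topology on X.

Axiom (T1): ∅ ∈ τ? Yes; X ∈ τ? Yes.
Axiom (T2/T3): check pairwise unions and intersections of members of τ.
All pairwise intersections and unions checked — each lies in τ. Therefore τ satisfies (T1), (T2), (T3): it IS a topology on X.


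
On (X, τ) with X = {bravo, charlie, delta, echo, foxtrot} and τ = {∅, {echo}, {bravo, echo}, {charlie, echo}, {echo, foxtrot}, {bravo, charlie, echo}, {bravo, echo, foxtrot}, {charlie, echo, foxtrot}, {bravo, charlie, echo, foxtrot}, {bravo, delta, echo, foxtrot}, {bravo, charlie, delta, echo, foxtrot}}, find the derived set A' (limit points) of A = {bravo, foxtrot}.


A' = {delta}

For each x ∈ X, list the open sets U ∈ τ with x ∈ U, then check whether U ∩ (A ∖ {x}) ≠ ∅ for every such U.
  x = bravo: open {bravo, echo} ∋ x has {bravo, echo} ∩ (A ∖ {bravo}) = ∅, so x is NOT a limit point.
  x = charlie: open {charlie, echo} ∋ x has {charlie, echo} ∩ (A ∖ {charlie}) = ∅, so x is NOT a limit point.
  x = delta: opens ∋ x are {bravo, delta, echo, foxtrot}, {bravo, charlie, delta, echo, foxtrot}; each meets A ∖ {delta}, so x IS a limit point.
  x = echo: open {echo} ∋ x has {echo} ∩ (A ∖ {echo}) = ∅, so x is NOT a limit point.
  x = foxtrot: open {echo, foxtrot} ∋ x has {echo, foxtrot} ∩ (A ∖ {foxtrot}) = ∅, so x is NOT a limit point.
Collecting: A' = {delta}.


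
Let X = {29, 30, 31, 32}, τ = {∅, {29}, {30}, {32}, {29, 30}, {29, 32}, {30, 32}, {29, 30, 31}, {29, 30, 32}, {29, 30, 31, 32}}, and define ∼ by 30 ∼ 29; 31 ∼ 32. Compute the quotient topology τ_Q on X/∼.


X/∼ = {[29=30], [31=32]}; |τ_Q| = 3.

Equivalence classes: [29=30], [31=32].
Quotient map π: X → X/∼ sends 29 ↦ [29=30], 30 ↦ [29=30], 31 ↦ [31=32], 32 ↦ [31=32].
For each subset V ⊆ X/∼, compute π^{-1}(V) ⊆ X and check whether π^{-1}(V) ∈ τ. V is open in τ_Q iff π^{-1}(V) ∈ τ.
  V = {}: π^{-1}(V) = ∅ ∈ τ ✓.
  V = {[29=30]}: π^{-1}(V) = {29, 30} ∈ τ ✓.
  V = {[31=32]}: π^{-1}(V) = {31, 32} ∉ τ ✗.
  V = {[29=30], [31=32]}: π^{-1}(V) = {29, 30, 31, 32} ∈ τ ✓.
Open sets in the quotient: τ_Q = {{}, {[29=30]}, {[29=30], [31=32]}} (3 elements).


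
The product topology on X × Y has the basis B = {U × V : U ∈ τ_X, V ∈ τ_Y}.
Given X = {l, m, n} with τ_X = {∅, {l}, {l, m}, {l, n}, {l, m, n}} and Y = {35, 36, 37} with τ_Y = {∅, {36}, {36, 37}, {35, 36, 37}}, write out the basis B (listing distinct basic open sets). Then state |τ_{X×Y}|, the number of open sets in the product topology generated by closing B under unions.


Basis B = {∅ × ∅, {l} × {36}, {l} × {36, 37}, {l, m} × {36}, {l, n} × {36}, {l} × {35, 36, 37}, {l, m, n} × {36}, {l, m} × {36, 37}, {l, n} × {36, 37}, {l, m} × {35, 36, 37}, {l, n} × {35, 36, 37}, {l, m, n} × {36, 37}, {l, m, n} × {35, 36, 37}}; |τ_{X×Y}| = 30.

Enumerate products U × V with U ∈ τ_X, V ∈ τ_Y (deduplicated):
  ∅ × ∅ = {} (∅)
  {l} × {36} = {(l,36)}
  {l} × {36, 37} = {(l,36), (l,37)}
  {l, m} × {36} = {(l,36), (m,36)}
  {l, n} × {36} = {(l,36), (n,36)}
  {l} × {35, 36, 37} = {(l,35), (l,36), (l,37)}
  {l, m, n} × {36} = {(l,36), (m,36), (n,36)}
  {l, m} × {36, 37} = {(l,36), (l,37), (m,36), (m,37)}
  {l, n} × {36, 37} = {(l,36), (l,37), (n,36), (n,37)}
  {l, m} × {35, 36, 37} = {(l,35), (l,36), (l,37), (m,35), (m,36), (m,37)}
  {l, n} × {35, 36, 37} = {(l,35), (l,36), (l,37), (n,35), (n,36), (n,37)}
  {l, m, n} × {36, 37} = {(l,36), (l,37), (m,36), (m,37), (n,36), (n,37)}
  {l, m, n} × {35, 36, 37} = {(l,35), (l,36), (l,37), (m,35), (m,36), (m,37), (n,35), (n,36), (n,37)}
These 13 distinct sets form the basis B.
Close under arbitrary unions to get τ_{X×Y}; counting gives |τ_{X×Y}| = 30.


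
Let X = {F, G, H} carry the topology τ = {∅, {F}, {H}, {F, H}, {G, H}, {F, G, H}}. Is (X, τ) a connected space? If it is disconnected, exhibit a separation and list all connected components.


(X, τ) is disconnected; components = [{F}, {G, H}].

Find clopen sets (U ∈ τ with X ∖ U ∈ τ):
  U = ∅, X ∖ U = {F, G, H} — both open, so U is clopen.
  U = {F}, X ∖ U = {G, H} — both open, so U is clopen.
  U = {G, H}, X ∖ U = {F} — both open, so U is clopen.
  U = {F, G, H}, X ∖ U = ∅ — both open, so U is clopen.
Nontrivial clopen(s) exist: e.g. {F}. So (X, τ) is disconnected.
Compute connected components by grouping points that agree on all clopens:
  component: {F}
  component: {G, H}


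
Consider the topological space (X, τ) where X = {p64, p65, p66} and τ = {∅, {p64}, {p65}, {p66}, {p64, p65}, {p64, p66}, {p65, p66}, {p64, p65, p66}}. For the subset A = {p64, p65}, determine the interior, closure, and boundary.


int(A) = {p64, p65}, cl(A) = {p64, p65}, ∂A = ∅.

Closed sets in (X, τ) are complements of opens:
  closed(X, τ) = {∅, {p64}, {p65}, {p66}, {p64, p65}, {p64, p66}, {p65, p66}, {p64, p65, p66}}.
int(A) = ⋃ {U ∈ τ : U ⊆ A}. Opens contained in A: ∅, {p64}, {p65}, {p64, p65}.
Taking the union of these: int(A) = {p64, p65}.
cl(A) = ⋂ {C closed : A ⊆ C}. Closed sets containing A: {p64, p65}, {p64, p65, p66}.
Intersecting these: cl(A) = {p64, p65}.
∂A = cl(A) ∖ int(A) = {p64, p65} ∖ {p64, p65} = ∅.


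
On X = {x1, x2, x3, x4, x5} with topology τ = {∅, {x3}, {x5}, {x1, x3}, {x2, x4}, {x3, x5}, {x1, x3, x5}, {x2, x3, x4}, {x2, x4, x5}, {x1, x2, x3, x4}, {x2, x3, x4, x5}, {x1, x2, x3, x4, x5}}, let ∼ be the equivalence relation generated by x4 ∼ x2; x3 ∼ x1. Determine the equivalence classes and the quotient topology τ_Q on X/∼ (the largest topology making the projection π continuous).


X/∼ = {[x1=x3], [x2=x4], [x5]}; |τ_Q| = 8.

Equivalence classes: [x1=x3], [x2=x4], [x5].
Quotient map π: X → X/∼ sends x1 ↦ [x1=x3], x2 ↦ [x2=x4], x3 ↦ [x1=x3], x4 ↦ [x2=x4], x5 ↦ [x5].
For each subset V ⊆ X/∼, compute π^{-1}(V) ⊆ X and check whether π^{-1}(V) ∈ τ. V is open in τ_Q iff π^{-1}(V) ∈ τ.
  V = {}: π^{-1}(V) = ∅ ∈ τ ✓.
  V = {[x1=x3]}: π^{-1}(V) = {x1, x3} ∈ τ ✓.
  V = {[x2=x4]}: π^{-1}(V) = {x2, x4} ∈ τ ✓.
  V = {[x1=x3], [x2=x4]}: π^{-1}(V) = {x1, x2, x3, x4} ∈ τ ✓.
  V = {[x5]}: π^{-1}(V) = {x5} ∈ τ ✓.
  V = {[x1=x3], [x5]}: π^{-1}(V) = {x1, x3, x5} ∈ τ ✓.
  V = {[x2=x4], [x5]}: π^{-1}(V) = {x2, x4, x5} ∈ τ ✓.
  V = {[x1=x3], [x2=x4], [x5]}: π^{-1}(V) = {x1, x2, x3, x4, x5} ∈ τ ✓.
Open sets in the quotient: τ_Q = {{}, {[x1=x3]}, {[x2=x4]}, {[x1=x3], [x2=x4]}, {[x5]}, {[x1=x3], [x5]}, {[x2=x4], [x5]}, {[x1=x3], [x2=x4], [x5]}} (8 elements).


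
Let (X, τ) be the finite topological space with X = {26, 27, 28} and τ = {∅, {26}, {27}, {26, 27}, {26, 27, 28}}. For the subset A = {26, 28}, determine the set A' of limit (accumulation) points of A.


A' = {28}

For each x ∈ X, list the open sets U ∈ τ with x ∈ U, then check whether U ∩ (A ∖ {x}) ≠ ∅ for every such U.
  x = 26: open {26} ∋ x has {26} ∩ (A ∖ {26}) = ∅, so x is NOT a limit point.
  x = 27: open {27} ∋ x has {27} ∩ (A ∖ {27}) = ∅, so x is NOT a limit point.
  x = 28: opens ∋ x are {26, 27, 28}; each meets A ∖ {28}, so x IS a limit point.
Collecting: A' = {28}.


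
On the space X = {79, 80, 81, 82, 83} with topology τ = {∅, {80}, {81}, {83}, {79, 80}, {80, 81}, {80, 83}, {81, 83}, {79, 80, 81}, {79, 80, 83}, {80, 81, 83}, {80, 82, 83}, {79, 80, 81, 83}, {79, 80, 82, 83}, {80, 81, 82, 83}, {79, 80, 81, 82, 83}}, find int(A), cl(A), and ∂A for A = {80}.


int(A) = {80}, cl(A) = {79, 80, 82}, ∂A = {79, 82}.

Closed sets in (X, τ) are complements of opens:
  closed(X, τ) = {∅, {79}, {81}, {82}, {79, 81}, {79, 82}, {81, 82}, {82, 83}, {79, 80, 82}, {79, 81, 82}, {79, 82, 83}, {81, 82, 83}, {79, 80, 81, 82}, {79, 80, 82, 83}, {79, 81, 82, 83}, {79, 80, 81, 82, 83}}.
int(A) = ⋃ {U ∈ τ : U ⊆ A}. Opens contained in A: ∅, {80}.
Taking the union of these: int(A) = {80}.
cl(A) = ⋂ {C closed : A ⊆ C}. Closed sets containing A: {79, 80, 82}, {79, 80, 81, 82}, {79, 80, 82, 83}, {79, 80, 81, 82, 83}.
Intersecting these: cl(A) = {79, 80, 82}.
∂A = cl(A) ∖ int(A) = {79, 80, 82} ∖ {80} = {79, 82}.


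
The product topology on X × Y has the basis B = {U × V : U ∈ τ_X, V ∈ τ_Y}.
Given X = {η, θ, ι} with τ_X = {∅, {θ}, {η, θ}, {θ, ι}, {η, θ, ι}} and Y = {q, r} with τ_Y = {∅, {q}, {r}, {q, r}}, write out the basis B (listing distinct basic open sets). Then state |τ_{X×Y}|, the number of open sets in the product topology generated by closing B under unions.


Basis B = {∅ × ∅, {θ} × {q}, {θ} × {r}, {η, θ} × {q}, {η, θ} × {r}, {θ} × {q, r}, {θ, ι} × {q}, {θ, ι} × {r}, {η, θ, ι} × {q}, {η, θ, ι} × {r}, {η, θ} × {q, r}, {θ, ι} × {q, r}, {η, θ, ι} × {q, r}}; |τ_{X×Y}| = 25.

Enumerate products U × V with U ∈ τ_X, V ∈ τ_Y (deduplicated):
  ∅ × ∅ = {} (∅)
  {θ} × {q} = {(θ,q)}
  {θ} × {r} = {(θ,r)}
  {η, θ} × {q} = {(η,q), (θ,q)}
  {η, θ} × {r} = {(η,r), (θ,r)}
  {θ} × {q, r} = {(θ,q), (θ,r)}
  {θ, ι} × {q} = {(θ,q), (ι,q)}
  {θ, ι} × {r} = {(θ,r), (ι,r)}
  {η, θ, ι} × {q} = {(η,q), (θ,q), (ι,q)}
  {η, θ, ι} × {r} = {(η,r), (θ,r), (ι,r)}
  {η, θ} × {q, r} = {(η,q), (η,r), (θ,q), (θ,r)}
  {θ, ι} × {q, r} = {(θ,q), (θ,r), (ι,q), (ι,r)}
  {η, θ, ι} × {q, r} = {(η,q), (η,r), (θ,q), (θ,r), (ι,q), (ι,r)}
These 13 distinct sets form the basis B.
Close under arbitrary unions to get τ_{X×Y}; counting gives |τ_{X×Y}| = 25.


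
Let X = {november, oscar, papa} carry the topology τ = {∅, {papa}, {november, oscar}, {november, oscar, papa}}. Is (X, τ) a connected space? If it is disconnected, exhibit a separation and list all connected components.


(X, τ) is disconnected; components = [{papa}, {november, oscar}].

Find clopen sets (U ∈ τ with X ∖ U ∈ τ):
  U = ∅, X ∖ U = {november, oscar, papa} — both open, so U is clopen.
  U = {papa}, X ∖ U = {november, oscar} — both open, so U is clopen.
  U = {november, oscar}, X ∖ U = {papa} — both open, so U is clopen.
  U = {november, oscar, papa}, X ∖ U = ∅ — both open, so U is clopen.
Nontrivial clopen(s) exist: e.g. {november, oscar}. So (X, τ) is disconnected.
Compute connected components by grouping points that agree on all clopens:
  component: {papa}
  component: {november, oscar}


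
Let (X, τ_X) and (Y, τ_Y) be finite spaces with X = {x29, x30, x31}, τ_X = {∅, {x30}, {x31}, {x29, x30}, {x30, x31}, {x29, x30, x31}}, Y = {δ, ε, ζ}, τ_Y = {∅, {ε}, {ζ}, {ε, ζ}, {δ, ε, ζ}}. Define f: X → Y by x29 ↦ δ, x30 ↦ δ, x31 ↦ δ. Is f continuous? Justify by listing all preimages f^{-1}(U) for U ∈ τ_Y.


f IS continuous.

Compute f^{-1}(U) for each U ∈ τ_Y:
  U = ∅: f^{-1}(U) = ∅ ∈ τ_X ✓.
  U = {ε}: f^{-1}(U) = ∅ ∈ τ_X ✓.
  U = {ζ}: f^{-1}(U) = ∅ ∈ τ_X ✓.
  U = {ε, ζ}: f^{-1}(U) = ∅ ∈ τ_X ✓.
  U = {δ, ε, ζ}: f^{-1}(U) = {x29, x30, x31} ∈ τ_X ✓.
Every preimage lies in τ_X, so f IS continuous.


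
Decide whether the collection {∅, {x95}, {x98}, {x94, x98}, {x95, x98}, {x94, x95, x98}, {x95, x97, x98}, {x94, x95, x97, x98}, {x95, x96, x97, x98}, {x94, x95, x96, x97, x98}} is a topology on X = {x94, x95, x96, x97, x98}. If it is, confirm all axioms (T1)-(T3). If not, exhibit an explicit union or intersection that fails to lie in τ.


τ IS a topology on X.

Axiom (T1): ∅ ∈ τ? Yes; X ∈ τ? Yes.
Axiom (T2/T3): check pairwise unions and intersections of members of τ.
All pairwise intersections and unions checked — each lies in τ. Therefore τ satisfies (T1), (T2), (T3): it IS a topology on X.


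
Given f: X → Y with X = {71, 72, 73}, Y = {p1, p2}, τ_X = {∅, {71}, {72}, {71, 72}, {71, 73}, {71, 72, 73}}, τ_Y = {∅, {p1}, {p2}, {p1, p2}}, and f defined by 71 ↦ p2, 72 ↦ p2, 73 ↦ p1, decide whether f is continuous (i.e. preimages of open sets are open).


f is NOT continuous.

Compute f^{-1}(U) for each U ∈ τ_Y:
  U = ∅: f^{-1}(U) = ∅ ∈ τ_X ✓.
  U = {p1}: f^{-1}(U) = {73} ∉ τ_X ✗.
  U = {p2}: f^{-1}(U) = {71, 72} ∈ τ_X ✓.
  U = {p1, p2}: f^{-1}(U) = {71, 72, 73} ∈ τ_X ✓.
Found U = {p1} with f^{-1}(U) = {73} not in τ_X. Therefore f is NOT continuous.


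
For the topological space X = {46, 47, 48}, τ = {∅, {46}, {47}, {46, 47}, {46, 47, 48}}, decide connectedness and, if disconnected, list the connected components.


(X, τ) is connected.

Find clopen sets (U ∈ τ with X ∖ U ∈ τ):
  U = ∅, X ∖ U = {46, 47, 48} — both open, so U is clopen.
  U = {46, 47, 48}, X ∖ U = ∅ — both open, so U is clopen.
Only trivial clopens (∅ and X) exist, so (X, τ) is connected.
Compute connected components by grouping points that agree on all clopens:
  component: {46, 47, 48}


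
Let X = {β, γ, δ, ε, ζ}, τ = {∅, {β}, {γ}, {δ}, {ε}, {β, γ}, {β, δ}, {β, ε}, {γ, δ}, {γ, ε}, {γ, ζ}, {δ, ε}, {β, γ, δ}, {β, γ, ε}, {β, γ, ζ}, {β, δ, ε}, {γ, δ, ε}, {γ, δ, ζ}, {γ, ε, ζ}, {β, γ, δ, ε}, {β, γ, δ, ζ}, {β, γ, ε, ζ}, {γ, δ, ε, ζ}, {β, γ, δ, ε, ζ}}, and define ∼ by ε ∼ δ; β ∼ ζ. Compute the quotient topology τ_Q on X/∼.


X/∼ = {[β=ζ], [γ], [δ=ε]}; |τ_Q| = 6.

Equivalence classes: [β=ζ], [γ], [δ=ε].
Quotient map π: X → X/∼ sends β ↦ [β=ζ], γ ↦ [γ], δ ↦ [δ=ε], ε ↦ [δ=ε], ζ ↦ [β=ζ].
For each subset V ⊆ X/∼, compute π^{-1}(V) ⊆ X and check whether π^{-1}(V) ∈ τ. V is open in τ_Q iff π^{-1}(V) ∈ τ.
  V = {}: π^{-1}(V) = ∅ ∈ τ ✓.
  V = {[β=ζ]}: π^{-1}(V) = {β, ζ} ∉ τ ✗.
  V = {[γ]}: π^{-1}(V) = {γ} ∈ τ ✓.
  V = {[β=ζ], [γ]}: π^{-1}(V) = {β, γ, ζ} ∈ τ ✓.
  V = {[δ=ε]}: π^{-1}(V) = {δ, ε} ∈ τ ✓.
  V = {[β=ζ], [δ=ε]}: π^{-1}(V) = {β, δ, ε, ζ} ∉ τ ✗.
  V = {[γ], [δ=ε]}: π^{-1}(V) = {γ, δ, ε} ∈ τ ✓.
  V = {[β=ζ], [γ], [δ=ε]}: π^{-1}(V) = {β, γ, δ, ε, ζ} ∈ τ ✓.
Open sets in the quotient: τ_Q = {{}, {[γ]}, {[β=ζ], [γ]}, {[δ=ε]}, {[γ], [δ=ε]}, {[β=ζ], [γ], [δ=ε]}} (6 elements).
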